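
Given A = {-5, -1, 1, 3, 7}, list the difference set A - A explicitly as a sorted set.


A - A = {a - a' : a, a' ∈ A}.
Compute a - a' for each ordered pair (a, a'):
a = -5: -5--5=0, -5--1=-4, -5-1=-6, -5-3=-8, -5-7=-12
a = -1: -1--5=4, -1--1=0, -1-1=-2, -1-3=-4, -1-7=-8
a = 1: 1--5=6, 1--1=2, 1-1=0, 1-3=-2, 1-7=-6
a = 3: 3--5=8, 3--1=4, 3-1=2, 3-3=0, 3-7=-4
a = 7: 7--5=12, 7--1=8, 7-1=6, 7-3=4, 7-7=0
Collecting distinct values (and noting 0 appears from a-a):
A - A = {-12, -8, -6, -4, -2, 0, 2, 4, 6, 8, 12}
|A - A| = 11

A - A = {-12, -8, -6, -4, -2, 0, 2, 4, 6, 8, 12}


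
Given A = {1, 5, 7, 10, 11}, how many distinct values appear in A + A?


A + A = {a + a' : a, a' ∈ A}; |A| = 5.
General bounds: 2|A| - 1 ≤ |A + A| ≤ |A|(|A|+1)/2, i.e. 9 ≤ |A + A| ≤ 15.
Lower bound 2|A|-1 is attained iff A is an arithmetic progression.
Enumerate sums a + a' for a ≤ a' (symmetric, so this suffices):
a = 1: 1+1=2, 1+5=6, 1+7=8, 1+10=11, 1+11=12
a = 5: 5+5=10, 5+7=12, 5+10=15, 5+11=16
a = 7: 7+7=14, 7+10=17, 7+11=18
a = 10: 10+10=20, 10+11=21
a = 11: 11+11=22
Distinct sums: {2, 6, 8, 10, 11, 12, 14, 15, 16, 17, 18, 20, 21, 22}
|A + A| = 14

|A + A| = 14


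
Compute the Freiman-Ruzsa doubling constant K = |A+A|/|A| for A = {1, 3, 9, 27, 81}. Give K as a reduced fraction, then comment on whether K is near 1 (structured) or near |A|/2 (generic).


|A| = 5.
Compute A + A by enumerating all 25 pairs.
A + A = {2, 4, 6, 10, 12, 18, 28, 30, 36, 54, 82, 84, 90, 108, 162}, so |A + A| = 15.
K = |A + A| / |A| = 15/5 = 3/1 ≈ 3.0000.
Reference: AP of size 5 gives K = 9/5 ≈ 1.8000; a fully generic set of size 5 gives K ≈ 3.0000.

|A| = 5, |A + A| = 15, K = 15/5 = 3/1.


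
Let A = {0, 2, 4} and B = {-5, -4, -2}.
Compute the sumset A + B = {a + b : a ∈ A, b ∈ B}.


A + B = {a + b : a ∈ A, b ∈ B}.
Enumerate all |A|·|B| = 3·3 = 9 pairs (a, b) and collect distinct sums.
a = 0: 0+-5=-5, 0+-4=-4, 0+-2=-2
a = 2: 2+-5=-3, 2+-4=-2, 2+-2=0
a = 4: 4+-5=-1, 4+-4=0, 4+-2=2
Collecting distinct sums: A + B = {-5, -4, -3, -2, -1, 0, 2}
|A + B| = 7

A + B = {-5, -4, -3, -2, -1, 0, 2}


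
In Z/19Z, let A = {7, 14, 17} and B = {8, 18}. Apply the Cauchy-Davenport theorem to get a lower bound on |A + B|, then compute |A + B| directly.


Cauchy-Davenport: |A + B| ≥ min(p, |A| + |B| - 1) for A, B nonempty in Z/pZ.
|A| = 3, |B| = 2, p = 19.
CD lower bound = min(19, 3 + 2 - 1) = min(19, 4) = 4.
Compute A + B mod 19 directly:
a = 7: 7+8=15, 7+18=6
a = 14: 14+8=3, 14+18=13
a = 17: 17+8=6, 17+18=16
A + B = {3, 6, 13, 15, 16}, so |A + B| = 5.
Verify: 5 ≥ 4? Yes ✓.

CD lower bound = 4, actual |A + B| = 5.


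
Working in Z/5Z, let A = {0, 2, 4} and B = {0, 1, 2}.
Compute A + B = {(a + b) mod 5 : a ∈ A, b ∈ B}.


Work in Z/5Z: reduce every sum a + b modulo 5.
Enumerate all 9 pairs:
a = 0: 0+0=0, 0+1=1, 0+2=2
a = 2: 2+0=2, 2+1=3, 2+2=4
a = 4: 4+0=4, 4+1=0, 4+2=1
Distinct residues collected: {0, 1, 2, 3, 4}
|A + B| = 5 (out of 5 total residues).

A + B = {0, 1, 2, 3, 4}


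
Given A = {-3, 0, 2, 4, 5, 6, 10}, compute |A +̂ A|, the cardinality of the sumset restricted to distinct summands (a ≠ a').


Restricted sumset: A +̂ A = {a + a' : a ∈ A, a' ∈ A, a ≠ a'}.
Equivalently, take A + A and drop any sum 2a that is achievable ONLY as a + a for a ∈ A (i.e. sums representable only with equal summands).
Enumerate pairs (a, a') with a < a' (symmetric, so each unordered pair gives one sum; this covers all a ≠ a'):
  -3 + 0 = -3
  -3 + 2 = -1
  -3 + 4 = 1
  -3 + 5 = 2
  -3 + 6 = 3
  -3 + 10 = 7
  0 + 2 = 2
  0 + 4 = 4
  0 + 5 = 5
  0 + 6 = 6
  0 + 10 = 10
  2 + 4 = 6
  2 + 5 = 7
  2 + 6 = 8
  2 + 10 = 12
  4 + 5 = 9
  4 + 6 = 10
  4 + 10 = 14
  5 + 6 = 11
  5 + 10 = 15
  6 + 10 = 16
Collected distinct sums: {-3, -1, 1, 2, 3, 4, 5, 6, 7, 8, 9, 10, 11, 12, 14, 15, 16}
|A +̂ A| = 17
(Reference bound: |A +̂ A| ≥ 2|A| - 3 for |A| ≥ 2, with |A| = 7 giving ≥ 11.)

|A +̂ A| = 17


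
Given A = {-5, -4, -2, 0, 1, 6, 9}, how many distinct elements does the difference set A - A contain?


A - A = {a - a' : a, a' ∈ A}; |A| = 7.
Bounds: 2|A|-1 ≤ |A - A| ≤ |A|² - |A| + 1, i.e. 13 ≤ |A - A| ≤ 43.
Note: 0 ∈ A - A always (from a - a). The set is symmetric: if d ∈ A - A then -d ∈ A - A.
Enumerate nonzero differences d = a - a' with a > a' (then include -d):
Positive differences: {1, 2, 3, 4, 5, 6, 8, 9, 10, 11, 13, 14}
Full difference set: {0} ∪ (positive diffs) ∪ (negative diffs).
|A - A| = 1 + 2·12 = 25 (matches direct enumeration: 25).

|A - A| = 25


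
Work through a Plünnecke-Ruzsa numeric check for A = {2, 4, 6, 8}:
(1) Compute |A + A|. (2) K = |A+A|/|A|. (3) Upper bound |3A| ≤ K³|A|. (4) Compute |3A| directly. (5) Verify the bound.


|A| = 4.
Step 1: Compute A + A by enumerating all 16 pairs.
A + A = {4, 6, 8, 10, 12, 14, 16}, so |A + A| = 7.
Step 2: Doubling constant K = |A + A|/|A| = 7/4 = 7/4 ≈ 1.7500.
Step 3: Plünnecke-Ruzsa gives |3A| ≤ K³·|A| = (1.7500)³ · 4 ≈ 21.4375.
Step 4: Compute 3A = A + A + A directly by enumerating all triples (a,b,c) ∈ A³; |3A| = 10.
Step 5: Check 10 ≤ 21.4375? Yes ✓.

K = 7/4, Plünnecke-Ruzsa bound K³|A| ≈ 21.4375, |3A| = 10, inequality holds.


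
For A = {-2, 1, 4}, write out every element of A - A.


A - A = {a - a' : a, a' ∈ A}.
Compute a - a' for each ordered pair (a, a'):
a = -2: -2--2=0, -2-1=-3, -2-4=-6
a = 1: 1--2=3, 1-1=0, 1-4=-3
a = 4: 4--2=6, 4-1=3, 4-4=0
Collecting distinct values (and noting 0 appears from a-a):
A - A = {-6, -3, 0, 3, 6}
|A - A| = 5

A - A = {-6, -3, 0, 3, 6}


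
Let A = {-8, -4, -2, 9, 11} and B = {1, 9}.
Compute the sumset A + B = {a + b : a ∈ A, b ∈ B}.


A + B = {a + b : a ∈ A, b ∈ B}.
Enumerate all |A|·|B| = 5·2 = 10 pairs (a, b) and collect distinct sums.
a = -8: -8+1=-7, -8+9=1
a = -4: -4+1=-3, -4+9=5
a = -2: -2+1=-1, -2+9=7
a = 9: 9+1=10, 9+9=18
a = 11: 11+1=12, 11+9=20
Collecting distinct sums: A + B = {-7, -3, -1, 1, 5, 7, 10, 12, 18, 20}
|A + B| = 10

A + B = {-7, -3, -1, 1, 5, 7, 10, 12, 18, 20}


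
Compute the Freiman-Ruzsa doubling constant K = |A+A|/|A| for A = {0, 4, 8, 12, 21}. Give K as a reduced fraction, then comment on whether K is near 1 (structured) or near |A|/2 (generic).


|A| = 5.
Compute A + A by enumerating all 25 pairs.
A + A = {0, 4, 8, 12, 16, 20, 21, 24, 25, 29, 33, 42}, so |A + A| = 12.
K = |A + A| / |A| = 12/5 (already in lowest terms) ≈ 2.4000.
Reference: AP of size 5 gives K = 9/5 ≈ 1.8000; a fully generic set of size 5 gives K ≈ 3.0000.

|A| = 5, |A + A| = 12, K = 12/5.


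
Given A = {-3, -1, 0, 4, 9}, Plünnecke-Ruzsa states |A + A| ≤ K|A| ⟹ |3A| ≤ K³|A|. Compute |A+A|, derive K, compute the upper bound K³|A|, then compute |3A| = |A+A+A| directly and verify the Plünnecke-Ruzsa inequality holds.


|A| = 5.
Step 1: Compute A + A by enumerating all 25 pairs.
A + A = {-6, -4, -3, -2, -1, 0, 1, 3, 4, 6, 8, 9, 13, 18}, so |A + A| = 14.
Step 2: Doubling constant K = |A + A|/|A| = 14/5 = 14/5 ≈ 2.8000.
Step 3: Plünnecke-Ruzsa gives |3A| ≤ K³·|A| = (2.8000)³ · 5 ≈ 109.7600.
Step 4: Compute 3A = A + A + A directly by enumerating all triples (a,b,c) ∈ A³; |3A| = 26.
Step 5: Check 26 ≤ 109.7600? Yes ✓.

K = 14/5, Plünnecke-Ruzsa bound K³|A| ≈ 109.7600, |3A| = 26, inequality holds.


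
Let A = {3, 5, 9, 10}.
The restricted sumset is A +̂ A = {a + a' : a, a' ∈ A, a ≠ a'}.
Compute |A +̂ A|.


Restricted sumset: A +̂ A = {a + a' : a ∈ A, a' ∈ A, a ≠ a'}.
Equivalently, take A + A and drop any sum 2a that is achievable ONLY as a + a for a ∈ A (i.e. sums representable only with equal summands).
Enumerate pairs (a, a') with a < a' (symmetric, so each unordered pair gives one sum; this covers all a ≠ a'):
  3 + 5 = 8
  3 + 9 = 12
  3 + 10 = 13
  5 + 9 = 14
  5 + 10 = 15
  9 + 10 = 19
Collected distinct sums: {8, 12, 13, 14, 15, 19}
|A +̂ A| = 6
(Reference bound: |A +̂ A| ≥ 2|A| - 3 for |A| ≥ 2, with |A| = 4 giving ≥ 5.)

|A +̂ A| = 6


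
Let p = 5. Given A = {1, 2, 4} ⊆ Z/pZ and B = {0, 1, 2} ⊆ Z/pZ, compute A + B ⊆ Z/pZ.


Work in Z/5Z: reduce every sum a + b modulo 5.
Enumerate all 9 pairs:
a = 1: 1+0=1, 1+1=2, 1+2=3
a = 2: 2+0=2, 2+1=3, 2+2=4
a = 4: 4+0=4, 4+1=0, 4+2=1
Distinct residues collected: {0, 1, 2, 3, 4}
|A + B| = 5 (out of 5 total residues).

A + B = {0, 1, 2, 3, 4}


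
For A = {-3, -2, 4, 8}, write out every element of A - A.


A - A = {a - a' : a, a' ∈ A}.
Compute a - a' for each ordered pair (a, a'):
a = -3: -3--3=0, -3--2=-1, -3-4=-7, -3-8=-11
a = -2: -2--3=1, -2--2=0, -2-4=-6, -2-8=-10
a = 4: 4--3=7, 4--2=6, 4-4=0, 4-8=-4
a = 8: 8--3=11, 8--2=10, 8-4=4, 8-8=0
Collecting distinct values (and noting 0 appears from a-a):
A - A = {-11, -10, -7, -6, -4, -1, 0, 1, 4, 6, 7, 10, 11}
|A - A| = 13

A - A = {-11, -10, -7, -6, -4, -1, 0, 1, 4, 6, 7, 10, 11}


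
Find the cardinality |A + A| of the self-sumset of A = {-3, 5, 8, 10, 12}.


A + A = {a + a' : a, a' ∈ A}; |A| = 5.
General bounds: 2|A| - 1 ≤ |A + A| ≤ |A|(|A|+1)/2, i.e. 9 ≤ |A + A| ≤ 15.
Lower bound 2|A|-1 is attained iff A is an arithmetic progression.
Enumerate sums a + a' for a ≤ a' (symmetric, so this suffices):
a = -3: -3+-3=-6, -3+5=2, -3+8=5, -3+10=7, -3+12=9
a = 5: 5+5=10, 5+8=13, 5+10=15, 5+12=17
a = 8: 8+8=16, 8+10=18, 8+12=20
a = 10: 10+10=20, 10+12=22
a = 12: 12+12=24
Distinct sums: {-6, 2, 5, 7, 9, 10, 13, 15, 16, 17, 18, 20, 22, 24}
|A + A| = 14

|A + A| = 14


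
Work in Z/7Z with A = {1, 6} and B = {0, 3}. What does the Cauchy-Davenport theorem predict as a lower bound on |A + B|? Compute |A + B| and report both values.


Cauchy-Davenport: |A + B| ≥ min(p, |A| + |B| - 1) for A, B nonempty in Z/pZ.
|A| = 2, |B| = 2, p = 7.
CD lower bound = min(7, 2 + 2 - 1) = min(7, 3) = 3.
Compute A + B mod 7 directly:
a = 1: 1+0=1, 1+3=4
a = 6: 6+0=6, 6+3=2
A + B = {1, 2, 4, 6}, so |A + B| = 4.
Verify: 4 ≥ 3? Yes ✓.

CD lower bound = 3, actual |A + B| = 4.


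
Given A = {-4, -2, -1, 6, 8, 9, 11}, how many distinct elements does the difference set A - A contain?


A - A = {a - a' : a, a' ∈ A}; |A| = 7.
Bounds: 2|A|-1 ≤ |A - A| ≤ |A|² - |A| + 1, i.e. 13 ≤ |A - A| ≤ 43.
Note: 0 ∈ A - A always (from a - a). The set is symmetric: if d ∈ A - A then -d ∈ A - A.
Enumerate nonzero differences d = a - a' with a > a' (then include -d):
Positive differences: {1, 2, 3, 5, 7, 8, 9, 10, 11, 12, 13, 15}
Full difference set: {0} ∪ (positive diffs) ∪ (negative diffs).
|A - A| = 1 + 2·12 = 25 (matches direct enumeration: 25).

|A - A| = 25


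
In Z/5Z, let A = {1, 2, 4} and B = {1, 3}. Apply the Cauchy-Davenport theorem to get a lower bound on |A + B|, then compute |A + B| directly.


Cauchy-Davenport: |A + B| ≥ min(p, |A| + |B| - 1) for A, B nonempty in Z/pZ.
|A| = 3, |B| = 2, p = 5.
CD lower bound = min(5, 3 + 2 - 1) = min(5, 4) = 4.
Compute A + B mod 5 directly:
a = 1: 1+1=2, 1+3=4
a = 2: 2+1=3, 2+3=0
a = 4: 4+1=0, 4+3=2
A + B = {0, 2, 3, 4}, so |A + B| = 4.
Verify: 4 ≥ 4? Yes ✓.

CD lower bound = 4, actual |A + B| = 4.


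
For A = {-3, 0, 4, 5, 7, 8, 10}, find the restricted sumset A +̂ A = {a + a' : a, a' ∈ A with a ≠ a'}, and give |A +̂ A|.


Restricted sumset: A +̂ A = {a + a' : a ∈ A, a' ∈ A, a ≠ a'}.
Equivalently, take A + A and drop any sum 2a that is achievable ONLY as a + a for a ∈ A (i.e. sums representable only with equal summands).
Enumerate pairs (a, a') with a < a' (symmetric, so each unordered pair gives one sum; this covers all a ≠ a'):
  -3 + 0 = -3
  -3 + 4 = 1
  -3 + 5 = 2
  -3 + 7 = 4
  -3 + 8 = 5
  -3 + 10 = 7
  0 + 4 = 4
  0 + 5 = 5
  0 + 7 = 7
  0 + 8 = 8
  0 + 10 = 10
  4 + 5 = 9
  4 + 7 = 11
  4 + 8 = 12
  4 + 10 = 14
  5 + 7 = 12
  5 + 8 = 13
  5 + 10 = 15
  7 + 8 = 15
  7 + 10 = 17
  8 + 10 = 18
Collected distinct sums: {-3, 1, 2, 4, 5, 7, 8, 9, 10, 11, 12, 13, 14, 15, 17, 18}
|A +̂ A| = 16
(Reference bound: |A +̂ A| ≥ 2|A| - 3 for |A| ≥ 2, with |A| = 7 giving ≥ 11.)

|A +̂ A| = 16


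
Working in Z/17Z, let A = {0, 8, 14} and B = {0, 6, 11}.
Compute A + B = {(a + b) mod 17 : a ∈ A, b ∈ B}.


Work in Z/17Z: reduce every sum a + b modulo 17.
Enumerate all 9 pairs:
a = 0: 0+0=0, 0+6=6, 0+11=11
a = 8: 8+0=8, 8+6=14, 8+11=2
a = 14: 14+0=14, 14+6=3, 14+11=8
Distinct residues collected: {0, 2, 3, 6, 8, 11, 14}
|A + B| = 7 (out of 17 total residues).

A + B = {0, 2, 3, 6, 8, 11, 14}


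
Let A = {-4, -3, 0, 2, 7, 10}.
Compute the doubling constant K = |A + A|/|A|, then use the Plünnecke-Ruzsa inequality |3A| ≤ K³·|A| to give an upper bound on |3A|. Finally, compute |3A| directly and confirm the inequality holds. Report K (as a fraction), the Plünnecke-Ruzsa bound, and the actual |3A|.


|A| = 6.
Step 1: Compute A + A by enumerating all 36 pairs.
A + A = {-8, -7, -6, -4, -3, -2, -1, 0, 2, 3, 4, 6, 7, 9, 10, 12, 14, 17, 20}, so |A + A| = 19.
Step 2: Doubling constant K = |A + A|/|A| = 19/6 = 19/6 ≈ 3.1667.
Step 3: Plünnecke-Ruzsa gives |3A| ≤ K³·|A| = (3.1667)³ · 6 ≈ 190.5278.
Step 4: Compute 3A = A + A + A directly by enumerating all triples (a,b,c) ∈ A³; |3A| = 36.
Step 5: Check 36 ≤ 190.5278? Yes ✓.

K = 19/6, Plünnecke-Ruzsa bound K³|A| ≈ 190.5278, |3A| = 36, inequality holds.


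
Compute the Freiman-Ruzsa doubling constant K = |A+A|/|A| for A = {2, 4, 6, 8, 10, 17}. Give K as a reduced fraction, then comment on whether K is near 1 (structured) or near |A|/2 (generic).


|A| = 6.
Compute A + A by enumerating all 36 pairs.
A + A = {4, 6, 8, 10, 12, 14, 16, 18, 19, 20, 21, 23, 25, 27, 34}, so |A + A| = 15.
K = |A + A| / |A| = 15/6 = 5/2 ≈ 2.5000.
Reference: AP of size 6 gives K = 11/6 ≈ 1.8333; a fully generic set of size 6 gives K ≈ 3.5000.

|A| = 6, |A + A| = 15, K = 15/6 = 5/2.


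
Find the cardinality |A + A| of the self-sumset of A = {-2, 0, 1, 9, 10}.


A + A = {a + a' : a, a' ∈ A}; |A| = 5.
General bounds: 2|A| - 1 ≤ |A + A| ≤ |A|(|A|+1)/2, i.e. 9 ≤ |A + A| ≤ 15.
Lower bound 2|A|-1 is attained iff A is an arithmetic progression.
Enumerate sums a + a' for a ≤ a' (symmetric, so this suffices):
a = -2: -2+-2=-4, -2+0=-2, -2+1=-1, -2+9=7, -2+10=8
a = 0: 0+0=0, 0+1=1, 0+9=9, 0+10=10
a = 1: 1+1=2, 1+9=10, 1+10=11
a = 9: 9+9=18, 9+10=19
a = 10: 10+10=20
Distinct sums: {-4, -2, -1, 0, 1, 2, 7, 8, 9, 10, 11, 18, 19, 20}
|A + A| = 14

|A + A| = 14


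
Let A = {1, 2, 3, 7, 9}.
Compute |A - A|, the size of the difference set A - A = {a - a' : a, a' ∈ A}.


A - A = {a - a' : a, a' ∈ A}; |A| = 5.
Bounds: 2|A|-1 ≤ |A - A| ≤ |A|² - |A| + 1, i.e. 9 ≤ |A - A| ≤ 21.
Note: 0 ∈ A - A always (from a - a). The set is symmetric: if d ∈ A - A then -d ∈ A - A.
Enumerate nonzero differences d = a - a' with a > a' (then include -d):
Positive differences: {1, 2, 4, 5, 6, 7, 8}
Full difference set: {0} ∪ (positive diffs) ∪ (negative diffs).
|A - A| = 1 + 2·7 = 15 (matches direct enumeration: 15).

|A - A| = 15


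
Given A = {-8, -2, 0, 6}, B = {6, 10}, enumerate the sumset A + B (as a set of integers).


A + B = {a + b : a ∈ A, b ∈ B}.
Enumerate all |A|·|B| = 4·2 = 8 pairs (a, b) and collect distinct sums.
a = -8: -8+6=-2, -8+10=2
a = -2: -2+6=4, -2+10=8
a = 0: 0+6=6, 0+10=10
a = 6: 6+6=12, 6+10=16
Collecting distinct sums: A + B = {-2, 2, 4, 6, 8, 10, 12, 16}
|A + B| = 8

A + B = {-2, 2, 4, 6, 8, 10, 12, 16}


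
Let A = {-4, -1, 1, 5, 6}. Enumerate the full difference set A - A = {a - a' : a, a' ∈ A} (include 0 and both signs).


A - A = {a - a' : a, a' ∈ A}.
Compute a - a' for each ordered pair (a, a'):
a = -4: -4--4=0, -4--1=-3, -4-1=-5, -4-5=-9, -4-6=-10
a = -1: -1--4=3, -1--1=0, -1-1=-2, -1-5=-6, -1-6=-7
a = 1: 1--4=5, 1--1=2, 1-1=0, 1-5=-4, 1-6=-5
a = 5: 5--4=9, 5--1=6, 5-1=4, 5-5=0, 5-6=-1
a = 6: 6--4=10, 6--1=7, 6-1=5, 6-5=1, 6-6=0
Collecting distinct values (and noting 0 appears from a-a):
A - A = {-10, -9, -7, -6, -5, -4, -3, -2, -1, 0, 1, 2, 3, 4, 5, 6, 7, 9, 10}
|A - A| = 19

A - A = {-10, -9, -7, -6, -5, -4, -3, -2, -1, 0, 1, 2, 3, 4, 5, 6, 7, 9, 10}


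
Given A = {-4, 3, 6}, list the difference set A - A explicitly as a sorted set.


A - A = {a - a' : a, a' ∈ A}.
Compute a - a' for each ordered pair (a, a'):
a = -4: -4--4=0, -4-3=-7, -4-6=-10
a = 3: 3--4=7, 3-3=0, 3-6=-3
a = 6: 6--4=10, 6-3=3, 6-6=0
Collecting distinct values (and noting 0 appears from a-a):
A - A = {-10, -7, -3, 0, 3, 7, 10}
|A - A| = 7

A - A = {-10, -7, -3, 0, 3, 7, 10}


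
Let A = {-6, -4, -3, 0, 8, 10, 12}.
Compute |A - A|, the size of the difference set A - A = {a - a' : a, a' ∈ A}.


A - A = {a - a' : a, a' ∈ A}; |A| = 7.
Bounds: 2|A|-1 ≤ |A - A| ≤ |A|² - |A| + 1, i.e. 13 ≤ |A - A| ≤ 43.
Note: 0 ∈ A - A always (from a - a). The set is symmetric: if d ∈ A - A then -d ∈ A - A.
Enumerate nonzero differences d = a - a' with a > a' (then include -d):
Positive differences: {1, 2, 3, 4, 6, 8, 10, 11, 12, 13, 14, 15, 16, 18}
Full difference set: {0} ∪ (positive diffs) ∪ (negative diffs).
|A - A| = 1 + 2·14 = 29 (matches direct enumeration: 29).

|A - A| = 29


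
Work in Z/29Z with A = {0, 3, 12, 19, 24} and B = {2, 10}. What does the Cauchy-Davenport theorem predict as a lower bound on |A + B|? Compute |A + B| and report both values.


Cauchy-Davenport: |A + B| ≥ min(p, |A| + |B| - 1) for A, B nonempty in Z/pZ.
|A| = 5, |B| = 2, p = 29.
CD lower bound = min(29, 5 + 2 - 1) = min(29, 6) = 6.
Compute A + B mod 29 directly:
a = 0: 0+2=2, 0+10=10
a = 3: 3+2=5, 3+10=13
a = 12: 12+2=14, 12+10=22
a = 19: 19+2=21, 19+10=0
a = 24: 24+2=26, 24+10=5
A + B = {0, 2, 5, 10, 13, 14, 21, 22, 26}, so |A + B| = 9.
Verify: 9 ≥ 6? Yes ✓.

CD lower bound = 6, actual |A + B| = 9.


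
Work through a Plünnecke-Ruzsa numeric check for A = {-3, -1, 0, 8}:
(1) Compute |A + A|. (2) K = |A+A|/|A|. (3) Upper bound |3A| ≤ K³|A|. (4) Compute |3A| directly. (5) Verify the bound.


|A| = 4.
Step 1: Compute A + A by enumerating all 16 pairs.
A + A = {-6, -4, -3, -2, -1, 0, 5, 7, 8, 16}, so |A + A| = 10.
Step 2: Doubling constant K = |A + A|/|A| = 10/4 = 10/4 ≈ 2.5000.
Step 3: Plünnecke-Ruzsa gives |3A| ≤ K³·|A| = (2.5000)³ · 4 ≈ 62.5000.
Step 4: Compute 3A = A + A + A directly by enumerating all triples (a,b,c) ∈ A³; |3A| = 19.
Step 5: Check 19 ≤ 62.5000? Yes ✓.

K = 10/4, Plünnecke-Ruzsa bound K³|A| ≈ 62.5000, |3A| = 19, inequality holds.


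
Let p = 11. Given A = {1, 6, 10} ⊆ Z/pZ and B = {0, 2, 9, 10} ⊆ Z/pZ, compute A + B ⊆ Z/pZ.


Work in Z/11Z: reduce every sum a + b modulo 11.
Enumerate all 12 pairs:
a = 1: 1+0=1, 1+2=3, 1+9=10, 1+10=0
a = 6: 6+0=6, 6+2=8, 6+9=4, 6+10=5
a = 10: 10+0=10, 10+2=1, 10+9=8, 10+10=9
Distinct residues collected: {0, 1, 3, 4, 5, 6, 8, 9, 10}
|A + B| = 9 (out of 11 total residues).

A + B = {0, 1, 3, 4, 5, 6, 8, 9, 10}


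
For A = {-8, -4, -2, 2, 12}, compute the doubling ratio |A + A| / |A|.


|A| = 5.
Compute A + A by enumerating all 25 pairs.
A + A = {-16, -12, -10, -8, -6, -4, -2, 0, 4, 8, 10, 14, 24}, so |A + A| = 13.
K = |A + A| / |A| = 13/5 (already in lowest terms) ≈ 2.6000.
Reference: AP of size 5 gives K = 9/5 ≈ 1.8000; a fully generic set of size 5 gives K ≈ 3.0000.

|A| = 5, |A + A| = 13, K = 13/5.


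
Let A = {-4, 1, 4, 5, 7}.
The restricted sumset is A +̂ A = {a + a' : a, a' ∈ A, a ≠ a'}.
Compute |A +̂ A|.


Restricted sumset: A +̂ A = {a + a' : a ∈ A, a' ∈ A, a ≠ a'}.
Equivalently, take A + A and drop any sum 2a that is achievable ONLY as a + a for a ∈ A (i.e. sums representable only with equal summands).
Enumerate pairs (a, a') with a < a' (symmetric, so each unordered pair gives one sum; this covers all a ≠ a'):
  -4 + 1 = -3
  -4 + 4 = 0
  -4 + 5 = 1
  -4 + 7 = 3
  1 + 4 = 5
  1 + 5 = 6
  1 + 7 = 8
  4 + 5 = 9
  4 + 7 = 11
  5 + 7 = 12
Collected distinct sums: {-3, 0, 1, 3, 5, 6, 8, 9, 11, 12}
|A +̂ A| = 10
(Reference bound: |A +̂ A| ≥ 2|A| - 3 for |A| ≥ 2, with |A| = 5 giving ≥ 7.)

|A +̂ A| = 10


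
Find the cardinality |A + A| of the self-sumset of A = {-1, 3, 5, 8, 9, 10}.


A + A = {a + a' : a, a' ∈ A}; |A| = 6.
General bounds: 2|A| - 1 ≤ |A + A| ≤ |A|(|A|+1)/2, i.e. 11 ≤ |A + A| ≤ 21.
Lower bound 2|A|-1 is attained iff A is an arithmetic progression.
Enumerate sums a + a' for a ≤ a' (symmetric, so this suffices):
a = -1: -1+-1=-2, -1+3=2, -1+5=4, -1+8=7, -1+9=8, -1+10=9
a = 3: 3+3=6, 3+5=8, 3+8=11, 3+9=12, 3+10=13
a = 5: 5+5=10, 5+8=13, 5+9=14, 5+10=15
a = 8: 8+8=16, 8+9=17, 8+10=18
a = 9: 9+9=18, 9+10=19
a = 10: 10+10=20
Distinct sums: {-2, 2, 4, 6, 7, 8, 9, 10, 11, 12, 13, 14, 15, 16, 17, 18, 19, 20}
|A + A| = 18

|A + A| = 18


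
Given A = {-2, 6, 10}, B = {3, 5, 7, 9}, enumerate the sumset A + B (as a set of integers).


A + B = {a + b : a ∈ A, b ∈ B}.
Enumerate all |A|·|B| = 3·4 = 12 pairs (a, b) and collect distinct sums.
a = -2: -2+3=1, -2+5=3, -2+7=5, -2+9=7
a = 6: 6+3=9, 6+5=11, 6+7=13, 6+9=15
a = 10: 10+3=13, 10+5=15, 10+7=17, 10+9=19
Collecting distinct sums: A + B = {1, 3, 5, 7, 9, 11, 13, 15, 17, 19}
|A + B| = 10

A + B = {1, 3, 5, 7, 9, 11, 13, 15, 17, 19}


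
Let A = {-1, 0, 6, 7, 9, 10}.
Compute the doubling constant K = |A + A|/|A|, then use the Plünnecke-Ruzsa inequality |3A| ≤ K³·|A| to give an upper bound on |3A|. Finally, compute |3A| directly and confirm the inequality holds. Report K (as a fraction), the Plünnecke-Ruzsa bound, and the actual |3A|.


|A| = 6.
Step 1: Compute A + A by enumerating all 36 pairs.
A + A = {-2, -1, 0, 5, 6, 7, 8, 9, 10, 12, 13, 14, 15, 16, 17, 18, 19, 20}, so |A + A| = 18.
Step 2: Doubling constant K = |A + A|/|A| = 18/6 = 18/6 ≈ 3.0000.
Step 3: Plünnecke-Ruzsa gives |3A| ≤ K³·|A| = (3.0000)³ · 6 ≈ 162.0000.
Step 4: Compute 3A = A + A + A directly by enumerating all triples (a,b,c) ∈ A³; |3A| = 31.
Step 5: Check 31 ≤ 162.0000? Yes ✓.

K = 18/6, Plünnecke-Ruzsa bound K³|A| ≈ 162.0000, |3A| = 31, inequality holds.


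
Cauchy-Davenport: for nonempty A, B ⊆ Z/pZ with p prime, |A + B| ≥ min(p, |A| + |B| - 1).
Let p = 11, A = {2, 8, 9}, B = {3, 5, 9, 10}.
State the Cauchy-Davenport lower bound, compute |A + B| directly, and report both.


Cauchy-Davenport: |A + B| ≥ min(p, |A| + |B| - 1) for A, B nonempty in Z/pZ.
|A| = 3, |B| = 4, p = 11.
CD lower bound = min(11, 3 + 4 - 1) = min(11, 6) = 6.
Compute A + B mod 11 directly:
a = 2: 2+3=5, 2+5=7, 2+9=0, 2+10=1
a = 8: 8+3=0, 8+5=2, 8+9=6, 8+10=7
a = 9: 9+3=1, 9+5=3, 9+9=7, 9+10=8
A + B = {0, 1, 2, 3, 5, 6, 7, 8}, so |A + B| = 8.
Verify: 8 ≥ 6? Yes ✓.

CD lower bound = 6, actual |A + B| = 8.


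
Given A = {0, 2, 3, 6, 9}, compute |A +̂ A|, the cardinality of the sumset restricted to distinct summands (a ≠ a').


Restricted sumset: A +̂ A = {a + a' : a ∈ A, a' ∈ A, a ≠ a'}.
Equivalently, take A + A and drop any sum 2a that is achievable ONLY as a + a for a ∈ A (i.e. sums representable only with equal summands).
Enumerate pairs (a, a') with a < a' (symmetric, so each unordered pair gives one sum; this covers all a ≠ a'):
  0 + 2 = 2
  0 + 3 = 3
  0 + 6 = 6
  0 + 9 = 9
  2 + 3 = 5
  2 + 6 = 8
  2 + 9 = 11
  3 + 6 = 9
  3 + 9 = 12
  6 + 9 = 15
Collected distinct sums: {2, 3, 5, 6, 8, 9, 11, 12, 15}
|A +̂ A| = 9
(Reference bound: |A +̂ A| ≥ 2|A| - 3 for |A| ≥ 2, with |A| = 5 giving ≥ 7.)

|A +̂ A| = 9


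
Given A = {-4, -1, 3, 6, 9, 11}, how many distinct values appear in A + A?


A + A = {a + a' : a, a' ∈ A}; |A| = 6.
General bounds: 2|A| - 1 ≤ |A + A| ≤ |A|(|A|+1)/2, i.e. 11 ≤ |A + A| ≤ 21.
Lower bound 2|A|-1 is attained iff A is an arithmetic progression.
Enumerate sums a + a' for a ≤ a' (symmetric, so this suffices):
a = -4: -4+-4=-8, -4+-1=-5, -4+3=-1, -4+6=2, -4+9=5, -4+11=7
a = -1: -1+-1=-2, -1+3=2, -1+6=5, -1+9=8, -1+11=10
a = 3: 3+3=6, 3+6=9, 3+9=12, 3+11=14
a = 6: 6+6=12, 6+9=15, 6+11=17
a = 9: 9+9=18, 9+11=20
a = 11: 11+11=22
Distinct sums: {-8, -5, -2, -1, 2, 5, 6, 7, 8, 9, 10, 12, 14, 15, 17, 18, 20, 22}
|A + A| = 18

|A + A| = 18


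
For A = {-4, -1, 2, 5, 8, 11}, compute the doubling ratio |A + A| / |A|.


|A| = 6.
Compute A + A by enumerating all 36 pairs.
A + A = {-8, -5, -2, 1, 4, 7, 10, 13, 16, 19, 22}, so |A + A| = 11.
K = |A + A| / |A| = 11/6 (already in lowest terms) ≈ 1.8333.
Reference: AP of size 6 gives K = 11/6 ≈ 1.8333; a fully generic set of size 6 gives K ≈ 3.5000.

|A| = 6, |A + A| = 11, K = 11/6.


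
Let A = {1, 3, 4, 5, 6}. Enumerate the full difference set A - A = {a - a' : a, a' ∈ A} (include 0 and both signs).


A - A = {a - a' : a, a' ∈ A}.
Compute a - a' for each ordered pair (a, a'):
a = 1: 1-1=0, 1-3=-2, 1-4=-3, 1-5=-4, 1-6=-5
a = 3: 3-1=2, 3-3=0, 3-4=-1, 3-5=-2, 3-6=-3
a = 4: 4-1=3, 4-3=1, 4-4=0, 4-5=-1, 4-6=-2
a = 5: 5-1=4, 5-3=2, 5-4=1, 5-5=0, 5-6=-1
a = 6: 6-1=5, 6-3=3, 6-4=2, 6-5=1, 6-6=0
Collecting distinct values (and noting 0 appears from a-a):
A - A = {-5, -4, -3, -2, -1, 0, 1, 2, 3, 4, 5}
|A - A| = 11

A - A = {-5, -4, -3, -2, -1, 0, 1, 2, 3, 4, 5}


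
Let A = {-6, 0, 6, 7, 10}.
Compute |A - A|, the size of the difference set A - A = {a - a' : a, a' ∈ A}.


A - A = {a - a' : a, a' ∈ A}; |A| = 5.
Bounds: 2|A|-1 ≤ |A - A| ≤ |A|² - |A| + 1, i.e. 9 ≤ |A - A| ≤ 21.
Note: 0 ∈ A - A always (from a - a). The set is symmetric: if d ∈ A - A then -d ∈ A - A.
Enumerate nonzero differences d = a - a' with a > a' (then include -d):
Positive differences: {1, 3, 4, 6, 7, 10, 12, 13, 16}
Full difference set: {0} ∪ (positive diffs) ∪ (negative diffs).
|A - A| = 1 + 2·9 = 19 (matches direct enumeration: 19).

|A - A| = 19


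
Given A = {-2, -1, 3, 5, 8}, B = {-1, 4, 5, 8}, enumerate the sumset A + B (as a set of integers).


A + B = {a + b : a ∈ A, b ∈ B}.
Enumerate all |A|·|B| = 5·4 = 20 pairs (a, b) and collect distinct sums.
a = -2: -2+-1=-3, -2+4=2, -2+5=3, -2+8=6
a = -1: -1+-1=-2, -1+4=3, -1+5=4, -1+8=7
a = 3: 3+-1=2, 3+4=7, 3+5=8, 3+8=11
a = 5: 5+-1=4, 5+4=9, 5+5=10, 5+8=13
a = 8: 8+-1=7, 8+4=12, 8+5=13, 8+8=16
Collecting distinct sums: A + B = {-3, -2, 2, 3, 4, 6, 7, 8, 9, 10, 11, 12, 13, 16}
|A + B| = 14

A + B = {-3, -2, 2, 3, 4, 6, 7, 8, 9, 10, 11, 12, 13, 16}


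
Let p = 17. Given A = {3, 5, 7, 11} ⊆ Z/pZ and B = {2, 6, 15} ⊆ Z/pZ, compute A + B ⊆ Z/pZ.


Work in Z/17Z: reduce every sum a + b modulo 17.
Enumerate all 12 pairs:
a = 3: 3+2=5, 3+6=9, 3+15=1
a = 5: 5+2=7, 5+6=11, 5+15=3
a = 7: 7+2=9, 7+6=13, 7+15=5
a = 11: 11+2=13, 11+6=0, 11+15=9
Distinct residues collected: {0, 1, 3, 5, 7, 9, 11, 13}
|A + B| = 8 (out of 17 total residues).

A + B = {0, 1, 3, 5, 7, 9, 11, 13}


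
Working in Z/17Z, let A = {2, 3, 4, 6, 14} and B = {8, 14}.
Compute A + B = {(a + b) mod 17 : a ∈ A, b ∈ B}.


Work in Z/17Z: reduce every sum a + b modulo 17.
Enumerate all 10 pairs:
a = 2: 2+8=10, 2+14=16
a = 3: 3+8=11, 3+14=0
a = 4: 4+8=12, 4+14=1
a = 6: 6+8=14, 6+14=3
a = 14: 14+8=5, 14+14=11
Distinct residues collected: {0, 1, 3, 5, 10, 11, 12, 14, 16}
|A + B| = 9 (out of 17 total residues).

A + B = {0, 1, 3, 5, 10, 11, 12, 14, 16}


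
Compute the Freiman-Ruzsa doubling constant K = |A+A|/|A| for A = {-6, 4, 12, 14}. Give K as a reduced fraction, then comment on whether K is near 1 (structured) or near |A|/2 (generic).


|A| = 4.
Compute A + A by enumerating all 16 pairs.
A + A = {-12, -2, 6, 8, 16, 18, 24, 26, 28}, so |A + A| = 9.
K = |A + A| / |A| = 9/4 (already in lowest terms) ≈ 2.2500.
Reference: AP of size 4 gives K = 7/4 ≈ 1.7500; a fully generic set of size 4 gives K ≈ 2.5000.

|A| = 4, |A + A| = 9, K = 9/4.


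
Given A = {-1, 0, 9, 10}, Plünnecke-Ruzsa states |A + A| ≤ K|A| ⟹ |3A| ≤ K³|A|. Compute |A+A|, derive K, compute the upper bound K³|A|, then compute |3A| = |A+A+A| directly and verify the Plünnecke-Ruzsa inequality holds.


|A| = 4.
Step 1: Compute A + A by enumerating all 16 pairs.
A + A = {-2, -1, 0, 8, 9, 10, 18, 19, 20}, so |A + A| = 9.
Step 2: Doubling constant K = |A + A|/|A| = 9/4 = 9/4 ≈ 2.2500.
Step 3: Plünnecke-Ruzsa gives |3A| ≤ K³·|A| = (2.2500)³ · 4 ≈ 45.5625.
Step 4: Compute 3A = A + A + A directly by enumerating all triples (a,b,c) ∈ A³; |3A| = 16.
Step 5: Check 16 ≤ 45.5625? Yes ✓.

K = 9/4, Plünnecke-Ruzsa bound K³|A| ≈ 45.5625, |3A| = 16, inequality holds.


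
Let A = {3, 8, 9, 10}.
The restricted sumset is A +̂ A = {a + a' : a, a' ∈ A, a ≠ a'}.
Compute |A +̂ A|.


Restricted sumset: A +̂ A = {a + a' : a ∈ A, a' ∈ A, a ≠ a'}.
Equivalently, take A + A and drop any sum 2a that is achievable ONLY as a + a for a ∈ A (i.e. sums representable only with equal summands).
Enumerate pairs (a, a') with a < a' (symmetric, so each unordered pair gives one sum; this covers all a ≠ a'):
  3 + 8 = 11
  3 + 9 = 12
  3 + 10 = 13
  8 + 9 = 17
  8 + 10 = 18
  9 + 10 = 19
Collected distinct sums: {11, 12, 13, 17, 18, 19}
|A +̂ A| = 6
(Reference bound: |A +̂ A| ≥ 2|A| - 3 for |A| ≥ 2, with |A| = 4 giving ≥ 5.)

|A +̂ A| = 6


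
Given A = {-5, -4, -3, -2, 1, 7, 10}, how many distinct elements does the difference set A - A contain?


A - A = {a - a' : a, a' ∈ A}; |A| = 7.
Bounds: 2|A|-1 ≤ |A - A| ≤ |A|² - |A| + 1, i.e. 13 ≤ |A - A| ≤ 43.
Note: 0 ∈ A - A always (from a - a). The set is symmetric: if d ∈ A - A then -d ∈ A - A.
Enumerate nonzero differences d = a - a' with a > a' (then include -d):
Positive differences: {1, 2, 3, 4, 5, 6, 9, 10, 11, 12, 13, 14, 15}
Full difference set: {0} ∪ (positive diffs) ∪ (negative diffs).
|A - A| = 1 + 2·13 = 27 (matches direct enumeration: 27).

|A - A| = 27


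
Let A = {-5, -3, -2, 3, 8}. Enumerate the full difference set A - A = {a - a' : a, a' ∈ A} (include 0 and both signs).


A - A = {a - a' : a, a' ∈ A}.
Compute a - a' for each ordered pair (a, a'):
a = -5: -5--5=0, -5--3=-2, -5--2=-3, -5-3=-8, -5-8=-13
a = -3: -3--5=2, -3--3=0, -3--2=-1, -3-3=-6, -3-8=-11
a = -2: -2--5=3, -2--3=1, -2--2=0, -2-3=-5, -2-8=-10
a = 3: 3--5=8, 3--3=6, 3--2=5, 3-3=0, 3-8=-5
a = 8: 8--5=13, 8--3=11, 8--2=10, 8-3=5, 8-8=0
Collecting distinct values (and noting 0 appears from a-a):
A - A = {-13, -11, -10, -8, -6, -5, -3, -2, -1, 0, 1, 2, 3, 5, 6, 8, 10, 11, 13}
|A - A| = 19

A - A = {-13, -11, -10, -8, -6, -5, -3, -2, -1, 0, 1, 2, 3, 5, 6, 8, 10, 11, 13}


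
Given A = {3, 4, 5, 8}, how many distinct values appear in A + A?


A + A = {a + a' : a, a' ∈ A}; |A| = 4.
General bounds: 2|A| - 1 ≤ |A + A| ≤ |A|(|A|+1)/2, i.e. 7 ≤ |A + A| ≤ 10.
Lower bound 2|A|-1 is attained iff A is an arithmetic progression.
Enumerate sums a + a' for a ≤ a' (symmetric, so this suffices):
a = 3: 3+3=6, 3+4=7, 3+5=8, 3+8=11
a = 4: 4+4=8, 4+5=9, 4+8=12
a = 5: 5+5=10, 5+8=13
a = 8: 8+8=16
Distinct sums: {6, 7, 8, 9, 10, 11, 12, 13, 16}
|A + A| = 9

|A + A| = 9


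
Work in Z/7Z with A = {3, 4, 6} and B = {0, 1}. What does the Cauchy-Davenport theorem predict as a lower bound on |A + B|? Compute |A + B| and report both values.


Cauchy-Davenport: |A + B| ≥ min(p, |A| + |B| - 1) for A, B nonempty in Z/pZ.
|A| = 3, |B| = 2, p = 7.
CD lower bound = min(7, 3 + 2 - 1) = min(7, 4) = 4.
Compute A + B mod 7 directly:
a = 3: 3+0=3, 3+1=4
a = 4: 4+0=4, 4+1=5
a = 6: 6+0=6, 6+1=0
A + B = {0, 3, 4, 5, 6}, so |A + B| = 5.
Verify: 5 ≥ 4? Yes ✓.

CD lower bound = 4, actual |A + B| = 5.


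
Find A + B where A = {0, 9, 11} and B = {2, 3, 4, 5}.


A + B = {a + b : a ∈ A, b ∈ B}.
Enumerate all |A|·|B| = 3·4 = 12 pairs (a, b) and collect distinct sums.
a = 0: 0+2=2, 0+3=3, 0+4=4, 0+5=5
a = 9: 9+2=11, 9+3=12, 9+4=13, 9+5=14
a = 11: 11+2=13, 11+3=14, 11+4=15, 11+5=16
Collecting distinct sums: A + B = {2, 3, 4, 5, 11, 12, 13, 14, 15, 16}
|A + B| = 10

A + B = {2, 3, 4, 5, 11, 12, 13, 14, 15, 16}


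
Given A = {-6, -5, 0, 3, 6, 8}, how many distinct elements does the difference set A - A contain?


A - A = {a - a' : a, a' ∈ A}; |A| = 6.
Bounds: 2|A|-1 ≤ |A - A| ≤ |A|² - |A| + 1, i.e. 11 ≤ |A - A| ≤ 31.
Note: 0 ∈ A - A always (from a - a). The set is symmetric: if d ∈ A - A then -d ∈ A - A.
Enumerate nonzero differences d = a - a' with a > a' (then include -d):
Positive differences: {1, 2, 3, 5, 6, 8, 9, 11, 12, 13, 14}
Full difference set: {0} ∪ (positive diffs) ∪ (negative diffs).
|A - A| = 1 + 2·11 = 23 (matches direct enumeration: 23).

|A - A| = 23


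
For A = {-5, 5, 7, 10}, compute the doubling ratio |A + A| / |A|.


|A| = 4.
Compute A + A by enumerating all 16 pairs.
A + A = {-10, 0, 2, 5, 10, 12, 14, 15, 17, 20}, so |A + A| = 10.
K = |A + A| / |A| = 10/4 = 5/2 ≈ 2.5000.
Reference: AP of size 4 gives K = 7/4 ≈ 1.7500; a fully generic set of size 4 gives K ≈ 2.5000.

|A| = 4, |A + A| = 10, K = 10/4 = 5/2.


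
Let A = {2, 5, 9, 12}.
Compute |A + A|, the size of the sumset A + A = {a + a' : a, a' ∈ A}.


A + A = {a + a' : a, a' ∈ A}; |A| = 4.
General bounds: 2|A| - 1 ≤ |A + A| ≤ |A|(|A|+1)/2, i.e. 7 ≤ |A + A| ≤ 10.
Lower bound 2|A|-1 is attained iff A is an arithmetic progression.
Enumerate sums a + a' for a ≤ a' (symmetric, so this suffices):
a = 2: 2+2=4, 2+5=7, 2+9=11, 2+12=14
a = 5: 5+5=10, 5+9=14, 5+12=17
a = 9: 9+9=18, 9+12=21
a = 12: 12+12=24
Distinct sums: {4, 7, 10, 11, 14, 17, 18, 21, 24}
|A + A| = 9

|A + A| = 9


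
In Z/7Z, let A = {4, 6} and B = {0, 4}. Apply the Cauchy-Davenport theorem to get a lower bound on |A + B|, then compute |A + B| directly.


Cauchy-Davenport: |A + B| ≥ min(p, |A| + |B| - 1) for A, B nonempty in Z/pZ.
|A| = 2, |B| = 2, p = 7.
CD lower bound = min(7, 2 + 2 - 1) = min(7, 3) = 3.
Compute A + B mod 7 directly:
a = 4: 4+0=4, 4+4=1
a = 6: 6+0=6, 6+4=3
A + B = {1, 3, 4, 6}, so |A + B| = 4.
Verify: 4 ≥ 3? Yes ✓.

CD lower bound = 3, actual |A + B| = 4.


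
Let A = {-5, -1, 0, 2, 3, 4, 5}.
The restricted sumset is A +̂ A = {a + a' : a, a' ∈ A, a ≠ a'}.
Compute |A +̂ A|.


Restricted sumset: A +̂ A = {a + a' : a ∈ A, a' ∈ A, a ≠ a'}.
Equivalently, take A + A and drop any sum 2a that is achievable ONLY as a + a for a ∈ A (i.e. sums representable only with equal summands).
Enumerate pairs (a, a') with a < a' (symmetric, so each unordered pair gives one sum; this covers all a ≠ a'):
  -5 + -1 = -6
  -5 + 0 = -5
  -5 + 2 = -3
  -5 + 3 = -2
  -5 + 4 = -1
  -5 + 5 = 0
  -1 + 0 = -1
  -1 + 2 = 1
  -1 + 3 = 2
  -1 + 4 = 3
  -1 + 5 = 4
  0 + 2 = 2
  0 + 3 = 3
  0 + 4 = 4
  0 + 5 = 5
  2 + 3 = 5
  2 + 4 = 6
  2 + 5 = 7
  3 + 4 = 7
  3 + 5 = 8
  4 + 5 = 9
Collected distinct sums: {-6, -5, -3, -2, -1, 0, 1, 2, 3, 4, 5, 6, 7, 8, 9}
|A +̂ A| = 15
(Reference bound: |A +̂ A| ≥ 2|A| - 3 for |A| ≥ 2, with |A| = 7 giving ≥ 11.)

|A +̂ A| = 15


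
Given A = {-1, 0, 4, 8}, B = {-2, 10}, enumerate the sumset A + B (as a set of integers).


A + B = {a + b : a ∈ A, b ∈ B}.
Enumerate all |A|·|B| = 4·2 = 8 pairs (a, b) and collect distinct sums.
a = -1: -1+-2=-3, -1+10=9
a = 0: 0+-2=-2, 0+10=10
a = 4: 4+-2=2, 4+10=14
a = 8: 8+-2=6, 8+10=18
Collecting distinct sums: A + B = {-3, -2, 2, 6, 9, 10, 14, 18}
|A + B| = 8

A + B = {-3, -2, 2, 6, 9, 10, 14, 18}


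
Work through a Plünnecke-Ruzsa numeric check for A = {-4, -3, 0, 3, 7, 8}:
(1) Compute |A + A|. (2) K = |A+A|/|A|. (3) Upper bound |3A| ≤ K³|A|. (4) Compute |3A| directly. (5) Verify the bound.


|A| = 6.
Step 1: Compute A + A by enumerating all 36 pairs.
A + A = {-8, -7, -6, -4, -3, -1, 0, 3, 4, 5, 6, 7, 8, 10, 11, 14, 15, 16}, so |A + A| = 18.
Step 2: Doubling constant K = |A + A|/|A| = 18/6 = 18/6 ≈ 3.0000.
Step 3: Plünnecke-Ruzsa gives |3A| ≤ K³·|A| = (3.0000)³ · 6 ≈ 162.0000.
Step 4: Compute 3A = A + A + A directly by enumerating all triples (a,b,c) ∈ A³; |3A| = 35.
Step 5: Check 35 ≤ 162.0000? Yes ✓.

K = 18/6, Plünnecke-Ruzsa bound K³|A| ≈ 162.0000, |3A| = 35, inequality holds.


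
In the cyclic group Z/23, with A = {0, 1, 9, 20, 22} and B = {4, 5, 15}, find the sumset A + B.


Work in Z/23Z: reduce every sum a + b modulo 23.
Enumerate all 15 pairs:
a = 0: 0+4=4, 0+5=5, 0+15=15
a = 1: 1+4=5, 1+5=6, 1+15=16
a = 9: 9+4=13, 9+5=14, 9+15=1
a = 20: 20+4=1, 20+5=2, 20+15=12
a = 22: 22+4=3, 22+5=4, 22+15=14
Distinct residues collected: {1, 2, 3, 4, 5, 6, 12, 13, 14, 15, 16}
|A + B| = 11 (out of 23 total residues).

A + B = {1, 2, 3, 4, 5, 6, 12, 13, 14, 15, 16}


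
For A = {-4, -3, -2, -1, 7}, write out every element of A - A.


A - A = {a - a' : a, a' ∈ A}.
Compute a - a' for each ordered pair (a, a'):
a = -4: -4--4=0, -4--3=-1, -4--2=-2, -4--1=-3, -4-7=-11
a = -3: -3--4=1, -3--3=0, -3--2=-1, -3--1=-2, -3-7=-10
a = -2: -2--4=2, -2--3=1, -2--2=0, -2--1=-1, -2-7=-9
a = -1: -1--4=3, -1--3=2, -1--2=1, -1--1=0, -1-7=-8
a = 7: 7--4=11, 7--3=10, 7--2=9, 7--1=8, 7-7=0
Collecting distinct values (and noting 0 appears from a-a):
A - A = {-11, -10, -9, -8, -3, -2, -1, 0, 1, 2, 3, 8, 9, 10, 11}
|A - A| = 15

A - A = {-11, -10, -9, -8, -3, -2, -1, 0, 1, 2, 3, 8, 9, 10, 11}


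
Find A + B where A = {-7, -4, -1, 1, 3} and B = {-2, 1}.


A + B = {a + b : a ∈ A, b ∈ B}.
Enumerate all |A|·|B| = 5·2 = 10 pairs (a, b) and collect distinct sums.
a = -7: -7+-2=-9, -7+1=-6
a = -4: -4+-2=-6, -4+1=-3
a = -1: -1+-2=-3, -1+1=0
a = 1: 1+-2=-1, 1+1=2
a = 3: 3+-2=1, 3+1=4
Collecting distinct sums: A + B = {-9, -6, -3, -1, 0, 1, 2, 4}
|A + B| = 8

A + B = {-9, -6, -3, -1, 0, 1, 2, 4}


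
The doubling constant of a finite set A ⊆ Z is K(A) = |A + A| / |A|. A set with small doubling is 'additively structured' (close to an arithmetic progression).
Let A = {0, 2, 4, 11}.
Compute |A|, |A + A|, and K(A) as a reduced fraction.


|A| = 4.
Compute A + A by enumerating all 16 pairs.
A + A = {0, 2, 4, 6, 8, 11, 13, 15, 22}, so |A + A| = 9.
K = |A + A| / |A| = 9/4 (already in lowest terms) ≈ 2.2500.
Reference: AP of size 4 gives K = 7/4 ≈ 1.7500; a fully generic set of size 4 gives K ≈ 2.5000.

|A| = 4, |A + A| = 9, K = 9/4.


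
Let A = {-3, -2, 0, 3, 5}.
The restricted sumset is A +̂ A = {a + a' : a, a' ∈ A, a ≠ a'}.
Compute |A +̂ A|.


Restricted sumset: A +̂ A = {a + a' : a ∈ A, a' ∈ A, a ≠ a'}.
Equivalently, take A + A and drop any sum 2a that is achievable ONLY as a + a for a ∈ A (i.e. sums representable only with equal summands).
Enumerate pairs (a, a') with a < a' (symmetric, so each unordered pair gives one sum; this covers all a ≠ a'):
  -3 + -2 = -5
  -3 + 0 = -3
  -3 + 3 = 0
  -3 + 5 = 2
  -2 + 0 = -2
  -2 + 3 = 1
  -2 + 5 = 3
  0 + 3 = 3
  0 + 5 = 5
  3 + 5 = 8
Collected distinct sums: {-5, -3, -2, 0, 1, 2, 3, 5, 8}
|A +̂ A| = 9
(Reference bound: |A +̂ A| ≥ 2|A| - 3 for |A| ≥ 2, with |A| = 5 giving ≥ 7.)

|A +̂ A| = 9


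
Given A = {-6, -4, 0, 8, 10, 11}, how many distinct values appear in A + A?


A + A = {a + a' : a, a' ∈ A}; |A| = 6.
General bounds: 2|A| - 1 ≤ |A + A| ≤ |A|(|A|+1)/2, i.e. 11 ≤ |A + A| ≤ 21.
Lower bound 2|A|-1 is attained iff A is an arithmetic progression.
Enumerate sums a + a' for a ≤ a' (symmetric, so this suffices):
a = -6: -6+-6=-12, -6+-4=-10, -6+0=-6, -6+8=2, -6+10=4, -6+11=5
a = -4: -4+-4=-8, -4+0=-4, -4+8=4, -4+10=6, -4+11=7
a = 0: 0+0=0, 0+8=8, 0+10=10, 0+11=11
a = 8: 8+8=16, 8+10=18, 8+11=19
a = 10: 10+10=20, 10+11=21
a = 11: 11+11=22
Distinct sums: {-12, -10, -8, -6, -4, 0, 2, 4, 5, 6, 7, 8, 10, 11, 16, 18, 19, 20, 21, 22}
|A + A| = 20

|A + A| = 20


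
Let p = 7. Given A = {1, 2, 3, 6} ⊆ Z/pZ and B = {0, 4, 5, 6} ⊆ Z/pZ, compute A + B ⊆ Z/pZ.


Work in Z/7Z: reduce every sum a + b modulo 7.
Enumerate all 16 pairs:
a = 1: 1+0=1, 1+4=5, 1+5=6, 1+6=0
a = 2: 2+0=2, 2+4=6, 2+5=0, 2+6=1
a = 3: 3+0=3, 3+4=0, 3+5=1, 3+6=2
a = 6: 6+0=6, 6+4=3, 6+5=4, 6+6=5
Distinct residues collected: {0, 1, 2, 3, 4, 5, 6}
|A + B| = 7 (out of 7 total residues).

A + B = {0, 1, 2, 3, 4, 5, 6}


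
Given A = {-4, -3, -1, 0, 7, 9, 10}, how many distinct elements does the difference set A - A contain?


A - A = {a - a' : a, a' ∈ A}; |A| = 7.
Bounds: 2|A|-1 ≤ |A - A| ≤ |A|² - |A| + 1, i.e. 13 ≤ |A - A| ≤ 43.
Note: 0 ∈ A - A always (from a - a). The set is symmetric: if d ∈ A - A then -d ∈ A - A.
Enumerate nonzero differences d = a - a' with a > a' (then include -d):
Positive differences: {1, 2, 3, 4, 7, 8, 9, 10, 11, 12, 13, 14}
Full difference set: {0} ∪ (positive diffs) ∪ (negative diffs).
|A - A| = 1 + 2·12 = 25 (matches direct enumeration: 25).

|A - A| = 25
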